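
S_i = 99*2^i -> [99, 198, 396, 792, 1584]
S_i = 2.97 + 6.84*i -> [2.97, 9.81, 16.65, 23.49, 30.33]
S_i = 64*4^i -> [64, 256, 1024, 4096, 16384]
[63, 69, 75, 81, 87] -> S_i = 63 + 6*i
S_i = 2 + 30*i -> [2, 32, 62, 92, 122]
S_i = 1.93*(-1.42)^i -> [1.93, -2.74, 3.89, -5.53, 7.85]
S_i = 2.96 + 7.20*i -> [2.96, 10.16, 17.36, 24.56, 31.76]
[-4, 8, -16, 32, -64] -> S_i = -4*-2^i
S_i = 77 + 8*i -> [77, 85, 93, 101, 109]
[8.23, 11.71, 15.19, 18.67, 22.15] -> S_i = 8.23 + 3.48*i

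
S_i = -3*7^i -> [-3, -21, -147, -1029, -7203]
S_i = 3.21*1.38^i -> [3.21, 4.43, 6.11, 8.44, 11.64]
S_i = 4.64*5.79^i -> [4.64, 26.87, 155.55, 900.65, 5214.73]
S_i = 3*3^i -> [3, 9, 27, 81, 243]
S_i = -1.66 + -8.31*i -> [-1.66, -9.97, -18.28, -26.59, -34.9]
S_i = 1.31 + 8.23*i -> [1.31, 9.54, 17.77, 26.0, 34.23]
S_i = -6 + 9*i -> [-6, 3, 12, 21, 30]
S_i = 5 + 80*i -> [5, 85, 165, 245, 325]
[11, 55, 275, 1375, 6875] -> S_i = 11*5^i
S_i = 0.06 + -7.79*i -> [0.06, -7.73, -15.52, -23.31, -31.1]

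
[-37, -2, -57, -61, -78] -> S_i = Random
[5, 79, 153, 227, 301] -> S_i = 5 + 74*i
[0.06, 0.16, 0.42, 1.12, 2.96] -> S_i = 0.06*2.65^i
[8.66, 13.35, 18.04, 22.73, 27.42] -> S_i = 8.66 + 4.69*i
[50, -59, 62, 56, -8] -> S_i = Random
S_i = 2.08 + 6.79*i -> [2.08, 8.87, 15.66, 22.45, 29.24]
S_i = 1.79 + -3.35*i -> [1.79, -1.56, -4.91, -8.26, -11.61]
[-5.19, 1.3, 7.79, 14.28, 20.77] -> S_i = -5.19 + 6.49*i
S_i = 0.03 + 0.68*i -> [0.03, 0.71, 1.39, 2.07, 2.75]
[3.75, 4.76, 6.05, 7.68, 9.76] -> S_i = 3.75*1.27^i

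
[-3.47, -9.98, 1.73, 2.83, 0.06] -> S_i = Random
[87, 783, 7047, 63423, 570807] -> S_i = 87*9^i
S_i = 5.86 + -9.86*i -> [5.86, -4.0, -13.86, -23.72, -33.58]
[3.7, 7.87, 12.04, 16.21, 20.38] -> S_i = 3.70 + 4.17*i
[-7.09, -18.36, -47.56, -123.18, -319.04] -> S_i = -7.09*2.59^i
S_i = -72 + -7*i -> [-72, -79, -86, -93, -100]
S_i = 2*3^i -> [2, 6, 18, 54, 162]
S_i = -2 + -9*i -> [-2, -11, -20, -29, -38]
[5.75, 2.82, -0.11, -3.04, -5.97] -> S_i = 5.75 + -2.93*i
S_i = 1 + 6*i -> [1, 7, 13, 19, 25]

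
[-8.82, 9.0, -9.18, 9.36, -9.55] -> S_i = -8.82*(-1.02)^i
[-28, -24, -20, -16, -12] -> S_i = -28 + 4*i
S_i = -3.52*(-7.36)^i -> [-3.52, 25.91, -190.68, 1403.38, -10328.9]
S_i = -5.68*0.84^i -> [-5.68, -4.77, -4.01, -3.37, -2.83]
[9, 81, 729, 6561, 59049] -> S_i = 9*9^i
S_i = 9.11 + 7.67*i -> [9.11, 16.78, 24.45, 32.12, 39.79]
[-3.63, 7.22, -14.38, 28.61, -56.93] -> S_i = -3.63*(-1.99)^i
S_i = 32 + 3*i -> [32, 35, 38, 41, 44]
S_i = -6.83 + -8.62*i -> [-6.83, -15.45, -24.07, -32.69, -41.31]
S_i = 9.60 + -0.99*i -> [9.6, 8.61, 7.62, 6.63, 5.64]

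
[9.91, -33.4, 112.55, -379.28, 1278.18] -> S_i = 9.91*(-3.37)^i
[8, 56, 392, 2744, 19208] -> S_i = 8*7^i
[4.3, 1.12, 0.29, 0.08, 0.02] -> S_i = 4.30*0.26^i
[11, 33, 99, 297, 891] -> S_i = 11*3^i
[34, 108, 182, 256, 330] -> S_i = 34 + 74*i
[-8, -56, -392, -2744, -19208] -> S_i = -8*7^i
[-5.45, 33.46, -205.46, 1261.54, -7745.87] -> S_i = -5.45*(-6.14)^i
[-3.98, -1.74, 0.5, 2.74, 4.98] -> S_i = -3.98 + 2.24*i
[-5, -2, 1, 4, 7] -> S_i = -5 + 3*i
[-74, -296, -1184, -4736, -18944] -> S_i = -74*4^i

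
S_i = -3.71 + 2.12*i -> [-3.71, -1.59, 0.53, 2.65, 4.77]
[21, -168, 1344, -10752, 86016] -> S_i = 21*-8^i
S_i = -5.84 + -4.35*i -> [-5.84, -10.19, -14.54, -18.89, -23.24]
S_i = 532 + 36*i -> [532, 568, 604, 640, 676]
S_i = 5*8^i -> [5, 40, 320, 2560, 20480]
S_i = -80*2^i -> [-80, -160, -320, -640, -1280]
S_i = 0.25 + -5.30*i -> [0.25, -5.05, -10.35, -15.65, -20.95]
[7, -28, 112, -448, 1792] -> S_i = 7*-4^i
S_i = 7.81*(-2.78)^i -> [7.81, -21.71, 60.36, -167.8, 466.48]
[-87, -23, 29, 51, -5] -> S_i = Random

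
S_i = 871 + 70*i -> [871, 941, 1011, 1081, 1151]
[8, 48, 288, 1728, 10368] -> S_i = 8*6^i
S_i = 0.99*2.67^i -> [0.99, 2.64, 7.06, 18.84, 50.31]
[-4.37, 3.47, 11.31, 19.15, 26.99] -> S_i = -4.37 + 7.84*i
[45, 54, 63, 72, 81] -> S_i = 45 + 9*i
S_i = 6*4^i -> [6, 24, 96, 384, 1536]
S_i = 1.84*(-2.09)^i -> [1.84, -3.85, 8.04, -16.8, 35.11]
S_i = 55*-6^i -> [55, -330, 1980, -11880, 71280]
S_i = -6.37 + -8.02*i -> [-6.37, -14.39, -22.41, -30.43, -38.45]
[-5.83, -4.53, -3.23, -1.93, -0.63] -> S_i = -5.83 + 1.30*i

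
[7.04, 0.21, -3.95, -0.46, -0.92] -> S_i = Random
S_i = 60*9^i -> [60, 540, 4860, 43740, 393660]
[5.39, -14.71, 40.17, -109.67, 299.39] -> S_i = 5.39*(-2.73)^i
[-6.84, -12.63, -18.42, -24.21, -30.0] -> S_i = -6.84 + -5.79*i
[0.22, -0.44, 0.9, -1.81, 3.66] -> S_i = 0.22*(-2.02)^i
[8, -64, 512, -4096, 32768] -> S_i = 8*-8^i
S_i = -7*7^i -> [-7, -49, -343, -2401, -16807]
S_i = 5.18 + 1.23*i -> [5.18, 6.41, 7.64, 8.87, 10.1]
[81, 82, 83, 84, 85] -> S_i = 81 + 1*i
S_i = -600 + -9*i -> [-600, -609, -618, -627, -636]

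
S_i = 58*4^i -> [58, 232, 928, 3712, 14848]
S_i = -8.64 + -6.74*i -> [-8.64, -15.38, -22.12, -28.86, -35.6]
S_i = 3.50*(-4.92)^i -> [3.5, -17.22, 84.72, -416.83, 2050.82]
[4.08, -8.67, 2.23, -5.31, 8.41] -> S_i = Random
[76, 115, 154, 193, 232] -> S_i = 76 + 39*i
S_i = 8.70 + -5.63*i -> [8.7, 3.07, -2.56, -8.19, -13.82]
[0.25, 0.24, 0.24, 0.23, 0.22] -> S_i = 0.25*0.97^i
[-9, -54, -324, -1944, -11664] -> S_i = -9*6^i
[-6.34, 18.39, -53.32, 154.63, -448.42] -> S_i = -6.34*(-2.90)^i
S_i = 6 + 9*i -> [6, 15, 24, 33, 42]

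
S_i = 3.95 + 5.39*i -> [3.95, 9.34, 14.73, 20.12, 25.51]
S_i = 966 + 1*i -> [966, 967, 968, 969, 970]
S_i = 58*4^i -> [58, 232, 928, 3712, 14848]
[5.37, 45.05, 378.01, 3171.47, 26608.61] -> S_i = 5.37*8.39^i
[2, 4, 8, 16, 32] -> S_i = 2*2^i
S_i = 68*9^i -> [68, 612, 5508, 49572, 446148]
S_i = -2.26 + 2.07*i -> [-2.26, -0.19, 1.88, 3.95, 6.02]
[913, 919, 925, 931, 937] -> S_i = 913 + 6*i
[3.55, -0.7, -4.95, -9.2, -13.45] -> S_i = 3.55 + -4.25*i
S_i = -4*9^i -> [-4, -36, -324, -2916, -26244]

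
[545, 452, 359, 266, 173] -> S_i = 545 + -93*i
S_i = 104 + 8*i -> [104, 112, 120, 128, 136]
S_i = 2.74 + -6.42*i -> [2.74, -3.68, -10.1, -16.52, -22.94]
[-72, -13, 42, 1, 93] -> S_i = Random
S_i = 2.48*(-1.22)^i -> [2.48, -3.03, 3.69, -4.5, 5.49]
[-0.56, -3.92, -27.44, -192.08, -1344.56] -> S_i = -0.56*7.00^i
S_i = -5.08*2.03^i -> [-5.08, -10.31, -20.93, -42.5, -86.27]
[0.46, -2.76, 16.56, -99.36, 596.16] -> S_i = 0.46*(-6.00)^i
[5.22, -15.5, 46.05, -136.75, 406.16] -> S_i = 5.22*(-2.97)^i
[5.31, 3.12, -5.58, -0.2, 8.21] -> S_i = Random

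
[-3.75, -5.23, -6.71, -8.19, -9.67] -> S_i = -3.75 + -1.48*i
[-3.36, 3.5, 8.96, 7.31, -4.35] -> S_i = Random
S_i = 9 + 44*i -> [9, 53, 97, 141, 185]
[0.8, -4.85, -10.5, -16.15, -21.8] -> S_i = 0.80 + -5.65*i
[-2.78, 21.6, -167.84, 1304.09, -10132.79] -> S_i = -2.78*(-7.77)^i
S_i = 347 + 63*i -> [347, 410, 473, 536, 599]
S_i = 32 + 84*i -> [32, 116, 200, 284, 368]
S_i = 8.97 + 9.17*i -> [8.97, 18.14, 27.31, 36.48, 45.65]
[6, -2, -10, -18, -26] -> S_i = 6 + -8*i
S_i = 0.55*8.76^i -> [0.55, 4.82, 42.21, 369.72, 3238.76]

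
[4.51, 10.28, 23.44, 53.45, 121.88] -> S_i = 4.51*2.28^i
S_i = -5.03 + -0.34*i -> [-5.03, -5.37, -5.71, -6.05, -6.39]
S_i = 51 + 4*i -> [51, 55, 59, 63, 67]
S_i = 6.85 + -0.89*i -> [6.85, 5.96, 5.07, 4.18, 3.29]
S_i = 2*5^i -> [2, 10, 50, 250, 1250]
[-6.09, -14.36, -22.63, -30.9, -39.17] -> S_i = -6.09 + -8.27*i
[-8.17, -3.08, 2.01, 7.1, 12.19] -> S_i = -8.17 + 5.09*i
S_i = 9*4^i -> [9, 36, 144, 576, 2304]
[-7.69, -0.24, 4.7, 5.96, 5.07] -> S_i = Random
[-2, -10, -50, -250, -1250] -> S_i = -2*5^i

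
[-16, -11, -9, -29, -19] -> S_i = Random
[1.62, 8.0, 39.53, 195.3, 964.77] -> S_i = 1.62*4.94^i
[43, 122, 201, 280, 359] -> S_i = 43 + 79*i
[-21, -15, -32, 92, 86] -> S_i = Random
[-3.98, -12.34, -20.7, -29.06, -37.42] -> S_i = -3.98 + -8.36*i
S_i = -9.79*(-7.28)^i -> [-9.79, 71.27, -518.85, 3777.26, -27498.45]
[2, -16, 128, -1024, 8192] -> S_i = 2*-8^i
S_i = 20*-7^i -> [20, -140, 980, -6860, 48020]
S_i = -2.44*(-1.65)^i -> [-2.44, 4.03, -6.64, 10.96, -18.09]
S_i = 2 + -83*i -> [2, -81, -164, -247, -330]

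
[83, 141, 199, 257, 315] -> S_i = 83 + 58*i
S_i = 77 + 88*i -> [77, 165, 253, 341, 429]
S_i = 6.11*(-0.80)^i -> [6.11, -4.89, 3.91, -3.13, 2.5]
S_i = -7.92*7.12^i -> [-7.92, -56.39, -401.5, -2858.68, -20353.78]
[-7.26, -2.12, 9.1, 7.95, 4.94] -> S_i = Random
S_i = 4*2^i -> [4, 8, 16, 32, 64]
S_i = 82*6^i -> [82, 492, 2952, 17712, 106272]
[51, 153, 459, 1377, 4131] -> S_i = 51*3^i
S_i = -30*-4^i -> [-30, 120, -480, 1920, -7680]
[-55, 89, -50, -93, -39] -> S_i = Random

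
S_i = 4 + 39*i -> [4, 43, 82, 121, 160]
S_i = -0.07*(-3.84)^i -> [-0.07, 0.27, -1.03, 3.96, -15.22]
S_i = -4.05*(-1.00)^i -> [-4.05, 4.05, -4.05, 4.05, -4.05]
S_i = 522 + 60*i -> [522, 582, 642, 702, 762]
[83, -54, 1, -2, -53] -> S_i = Random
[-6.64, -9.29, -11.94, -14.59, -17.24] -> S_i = -6.64 + -2.65*i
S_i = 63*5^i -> [63, 315, 1575, 7875, 39375]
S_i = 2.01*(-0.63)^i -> [2.01, -1.27, 0.8, -0.5, 0.32]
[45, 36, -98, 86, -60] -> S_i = Random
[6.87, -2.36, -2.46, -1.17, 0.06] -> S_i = Random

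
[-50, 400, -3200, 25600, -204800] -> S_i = -50*-8^i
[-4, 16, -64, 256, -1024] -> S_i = -4*-4^i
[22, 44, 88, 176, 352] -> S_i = 22*2^i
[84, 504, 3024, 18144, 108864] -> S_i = 84*6^i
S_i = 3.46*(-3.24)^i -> [3.46, -11.21, 36.32, -117.68, 381.29]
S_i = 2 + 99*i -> [2, 101, 200, 299, 398]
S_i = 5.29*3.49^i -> [5.29, 18.46, 64.43, 224.87, 784.8]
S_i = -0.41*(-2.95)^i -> [-0.41, 1.21, -3.57, 10.53, -31.05]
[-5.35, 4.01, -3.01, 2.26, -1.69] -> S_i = -5.35*(-0.75)^i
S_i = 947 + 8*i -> [947, 955, 963, 971, 979]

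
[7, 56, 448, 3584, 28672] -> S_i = 7*8^i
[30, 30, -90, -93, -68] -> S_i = Random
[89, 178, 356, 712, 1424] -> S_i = 89*2^i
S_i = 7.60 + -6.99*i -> [7.6, 0.61, -6.38, -13.37, -20.36]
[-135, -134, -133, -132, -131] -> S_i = -135 + 1*i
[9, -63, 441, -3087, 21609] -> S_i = 9*-7^i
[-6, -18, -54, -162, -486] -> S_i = -6*3^i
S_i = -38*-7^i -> [-38, 266, -1862, 13034, -91238]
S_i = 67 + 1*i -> [67, 68, 69, 70, 71]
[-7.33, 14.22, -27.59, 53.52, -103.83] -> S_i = -7.33*(-1.94)^i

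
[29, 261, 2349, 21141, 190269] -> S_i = 29*9^i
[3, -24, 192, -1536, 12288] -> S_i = 3*-8^i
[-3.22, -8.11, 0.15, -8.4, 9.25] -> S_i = Random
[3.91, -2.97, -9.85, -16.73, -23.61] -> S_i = 3.91 + -6.88*i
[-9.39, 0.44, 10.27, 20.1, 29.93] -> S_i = -9.39 + 9.83*i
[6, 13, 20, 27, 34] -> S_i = 6 + 7*i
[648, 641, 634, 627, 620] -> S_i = 648 + -7*i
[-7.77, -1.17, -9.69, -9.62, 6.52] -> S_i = Random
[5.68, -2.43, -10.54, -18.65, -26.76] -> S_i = 5.68 + -8.11*i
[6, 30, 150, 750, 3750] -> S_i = 6*5^i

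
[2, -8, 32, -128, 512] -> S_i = 2*-4^i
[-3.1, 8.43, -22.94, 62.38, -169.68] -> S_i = -3.10*(-2.72)^i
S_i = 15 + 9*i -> [15, 24, 33, 42, 51]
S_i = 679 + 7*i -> [679, 686, 693, 700, 707]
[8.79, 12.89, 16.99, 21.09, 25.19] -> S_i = 8.79 + 4.10*i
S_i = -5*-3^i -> [-5, 15, -45, 135, -405]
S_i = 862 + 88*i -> [862, 950, 1038, 1126, 1214]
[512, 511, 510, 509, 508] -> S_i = 512 + -1*i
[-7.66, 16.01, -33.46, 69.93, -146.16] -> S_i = -7.66*(-2.09)^i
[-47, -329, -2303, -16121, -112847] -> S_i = -47*7^i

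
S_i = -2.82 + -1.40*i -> [-2.82, -4.22, -5.62, -7.02, -8.42]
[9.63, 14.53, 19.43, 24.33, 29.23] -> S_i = 9.63 + 4.90*i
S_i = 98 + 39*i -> [98, 137, 176, 215, 254]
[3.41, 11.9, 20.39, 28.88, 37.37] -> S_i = 3.41 + 8.49*i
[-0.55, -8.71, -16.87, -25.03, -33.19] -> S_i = -0.55 + -8.16*i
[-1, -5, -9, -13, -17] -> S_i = -1 + -4*i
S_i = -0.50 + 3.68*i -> [-0.5, 3.18, 6.86, 10.54, 14.22]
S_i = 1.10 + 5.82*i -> [1.1, 6.92, 12.74, 18.56, 24.38]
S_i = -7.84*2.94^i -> [-7.84, -23.05, -67.77, -199.23, -585.74]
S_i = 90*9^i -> [90, 810, 7290, 65610, 590490]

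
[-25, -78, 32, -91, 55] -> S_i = Random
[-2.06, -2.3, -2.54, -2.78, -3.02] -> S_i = -2.06 + -0.24*i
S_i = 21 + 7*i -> [21, 28, 35, 42, 49]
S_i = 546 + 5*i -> [546, 551, 556, 561, 566]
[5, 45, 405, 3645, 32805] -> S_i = 5*9^i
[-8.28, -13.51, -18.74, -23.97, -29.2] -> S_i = -8.28 + -5.23*i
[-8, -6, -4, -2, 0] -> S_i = -8 + 2*i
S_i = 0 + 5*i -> [0, 5, 10, 15, 20]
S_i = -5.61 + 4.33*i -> [-5.61, -1.28, 3.05, 7.38, 11.71]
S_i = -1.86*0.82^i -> [-1.86, -1.53, -1.25, -1.03, -0.84]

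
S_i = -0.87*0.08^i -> [-0.87, -0.07, -0.01, -0.0, -0.0]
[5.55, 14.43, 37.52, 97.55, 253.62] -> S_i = 5.55*2.60^i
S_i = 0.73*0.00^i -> [0.73, 0.0, 0.0, 0.0, 0.0]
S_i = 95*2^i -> [95, 190, 380, 760, 1520]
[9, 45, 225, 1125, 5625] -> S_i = 9*5^i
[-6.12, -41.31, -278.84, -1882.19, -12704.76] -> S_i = -6.12*6.75^i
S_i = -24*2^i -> [-24, -48, -96, -192, -384]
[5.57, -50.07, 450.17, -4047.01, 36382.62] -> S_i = 5.57*(-8.99)^i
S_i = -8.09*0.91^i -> [-8.09, -7.36, -6.7, -6.1, -5.55]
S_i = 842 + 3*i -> [842, 845, 848, 851, 854]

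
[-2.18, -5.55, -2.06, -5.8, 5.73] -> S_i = Random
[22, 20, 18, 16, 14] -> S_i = 22 + -2*i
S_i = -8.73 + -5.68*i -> [-8.73, -14.41, -20.09, -25.77, -31.45]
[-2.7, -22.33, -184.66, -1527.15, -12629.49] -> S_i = -2.70*8.27^i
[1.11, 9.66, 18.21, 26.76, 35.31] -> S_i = 1.11 + 8.55*i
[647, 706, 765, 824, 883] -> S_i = 647 + 59*i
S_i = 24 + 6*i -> [24, 30, 36, 42, 48]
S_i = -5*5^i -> [-5, -25, -125, -625, -3125]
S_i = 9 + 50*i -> [9, 59, 109, 159, 209]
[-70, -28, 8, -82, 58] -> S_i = Random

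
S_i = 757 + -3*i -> [757, 754, 751, 748, 745]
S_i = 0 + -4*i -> [0, -4, -8, -12, -16]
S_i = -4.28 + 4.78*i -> [-4.28, 0.5, 5.28, 10.06, 14.84]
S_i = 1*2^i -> [1, 2, 4, 8, 16]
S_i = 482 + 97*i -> [482, 579, 676, 773, 870]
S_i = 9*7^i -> [9, 63, 441, 3087, 21609]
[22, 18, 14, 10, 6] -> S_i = 22 + -4*i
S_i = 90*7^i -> [90, 630, 4410, 30870, 216090]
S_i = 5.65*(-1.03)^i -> [5.65, -5.82, 5.99, -6.17, 6.36]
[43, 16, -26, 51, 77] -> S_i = Random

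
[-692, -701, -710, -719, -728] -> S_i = -692 + -9*i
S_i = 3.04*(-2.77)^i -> [3.04, -8.42, 23.33, -64.61, 178.98]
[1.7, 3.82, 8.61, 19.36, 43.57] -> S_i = 1.70*2.25^i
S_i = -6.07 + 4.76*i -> [-6.07, -1.31, 3.45, 8.21, 12.97]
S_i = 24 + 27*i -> [24, 51, 78, 105, 132]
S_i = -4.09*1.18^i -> [-4.09, -4.83, -5.69, -6.72, -7.93]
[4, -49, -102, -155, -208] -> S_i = 4 + -53*i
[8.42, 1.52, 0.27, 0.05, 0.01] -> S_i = 8.42*0.18^i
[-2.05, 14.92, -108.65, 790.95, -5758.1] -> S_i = -2.05*(-7.28)^i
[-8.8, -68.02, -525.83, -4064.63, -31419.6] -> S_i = -8.80*7.73^i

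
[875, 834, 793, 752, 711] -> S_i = 875 + -41*i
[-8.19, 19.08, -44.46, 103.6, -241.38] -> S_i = -8.19*(-2.33)^i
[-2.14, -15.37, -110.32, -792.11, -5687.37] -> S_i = -2.14*7.18^i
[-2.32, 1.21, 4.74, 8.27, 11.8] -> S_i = -2.32 + 3.53*i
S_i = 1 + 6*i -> [1, 7, 13, 19, 25]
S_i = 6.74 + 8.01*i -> [6.74, 14.75, 22.76, 30.77, 38.78]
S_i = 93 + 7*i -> [93, 100, 107, 114, 121]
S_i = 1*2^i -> [1, 2, 4, 8, 16]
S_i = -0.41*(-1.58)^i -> [-0.41, 0.65, -1.02, 1.62, -2.56]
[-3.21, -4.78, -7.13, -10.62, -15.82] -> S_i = -3.21*1.49^i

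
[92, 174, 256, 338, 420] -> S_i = 92 + 82*i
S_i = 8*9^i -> [8, 72, 648, 5832, 52488]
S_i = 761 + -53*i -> [761, 708, 655, 602, 549]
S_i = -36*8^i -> [-36, -288, -2304, -18432, -147456]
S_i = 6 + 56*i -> [6, 62, 118, 174, 230]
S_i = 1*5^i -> [1, 5, 25, 125, 625]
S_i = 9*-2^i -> [9, -18, 36, -72, 144]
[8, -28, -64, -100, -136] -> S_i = 8 + -36*i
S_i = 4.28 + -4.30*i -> [4.28, -0.02, -4.32, -8.62, -12.92]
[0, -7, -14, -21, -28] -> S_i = 0 + -7*i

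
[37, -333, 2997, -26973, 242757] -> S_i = 37*-9^i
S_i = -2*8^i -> [-2, -16, -128, -1024, -8192]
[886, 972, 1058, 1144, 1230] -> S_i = 886 + 86*i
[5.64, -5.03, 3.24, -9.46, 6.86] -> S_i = Random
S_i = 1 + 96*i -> [1, 97, 193, 289, 385]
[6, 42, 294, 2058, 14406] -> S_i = 6*7^i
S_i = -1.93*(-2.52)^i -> [-1.93, 4.86, -12.26, 30.89, -77.83]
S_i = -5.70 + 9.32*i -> [-5.7, 3.62, 12.94, 22.26, 31.58]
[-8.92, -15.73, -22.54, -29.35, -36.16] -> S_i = -8.92 + -6.81*i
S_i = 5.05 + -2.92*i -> [5.05, 2.13, -0.79, -3.71, -6.63]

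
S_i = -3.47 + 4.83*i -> [-3.47, 1.36, 6.19, 11.02, 15.85]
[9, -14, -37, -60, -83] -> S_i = 9 + -23*i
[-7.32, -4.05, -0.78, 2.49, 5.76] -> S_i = -7.32 + 3.27*i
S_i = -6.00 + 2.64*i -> [-6.0, -3.36, -0.72, 1.92, 4.56]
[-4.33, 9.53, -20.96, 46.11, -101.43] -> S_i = -4.33*(-2.20)^i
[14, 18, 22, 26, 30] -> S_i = 14 + 4*i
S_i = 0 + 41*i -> [0, 41, 82, 123, 164]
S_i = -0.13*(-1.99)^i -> [-0.13, 0.26, -0.51, 1.02, -2.04]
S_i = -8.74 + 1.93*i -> [-8.74, -6.81, -4.88, -2.95, -1.02]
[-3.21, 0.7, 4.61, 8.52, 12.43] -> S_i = -3.21 + 3.91*i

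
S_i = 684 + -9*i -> [684, 675, 666, 657, 648]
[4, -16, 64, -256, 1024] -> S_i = 4*-4^i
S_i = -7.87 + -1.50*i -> [-7.87, -9.37, -10.87, -12.37, -13.87]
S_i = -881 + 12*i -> [-881, -869, -857, -845, -833]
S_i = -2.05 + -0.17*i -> [-2.05, -2.22, -2.39, -2.56, -2.73]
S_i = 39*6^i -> [39, 234, 1404, 8424, 50544]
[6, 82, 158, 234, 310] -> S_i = 6 + 76*i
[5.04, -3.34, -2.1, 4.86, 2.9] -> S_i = Random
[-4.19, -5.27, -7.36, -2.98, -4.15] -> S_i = Random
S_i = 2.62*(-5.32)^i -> [2.62, -13.94, 74.15, -394.49, 2098.69]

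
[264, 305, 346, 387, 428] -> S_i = 264 + 41*i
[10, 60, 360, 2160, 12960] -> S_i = 10*6^i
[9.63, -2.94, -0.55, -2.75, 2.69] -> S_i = Random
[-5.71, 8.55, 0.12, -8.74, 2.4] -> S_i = Random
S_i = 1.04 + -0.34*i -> [1.04, 0.7, 0.36, 0.02, -0.32]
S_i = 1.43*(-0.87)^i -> [1.43, -1.24, 1.08, -0.94, 0.82]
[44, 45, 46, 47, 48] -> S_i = 44 + 1*i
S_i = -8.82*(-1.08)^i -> [-8.82, 9.53, -10.29, 11.11, -12.0]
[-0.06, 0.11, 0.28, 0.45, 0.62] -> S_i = -0.06 + 0.17*i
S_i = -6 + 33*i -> [-6, 27, 60, 93, 126]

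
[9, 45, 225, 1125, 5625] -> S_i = 9*5^i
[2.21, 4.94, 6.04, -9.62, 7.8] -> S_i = Random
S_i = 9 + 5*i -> [9, 14, 19, 24, 29]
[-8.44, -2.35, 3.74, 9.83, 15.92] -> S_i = -8.44 + 6.09*i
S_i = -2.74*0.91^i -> [-2.74, -2.49, -2.27, -2.06, -1.88]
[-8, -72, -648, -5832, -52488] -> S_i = -8*9^i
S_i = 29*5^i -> [29, 145, 725, 3625, 18125]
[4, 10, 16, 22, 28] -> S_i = 4 + 6*i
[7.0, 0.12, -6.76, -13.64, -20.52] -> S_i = 7.00 + -6.88*i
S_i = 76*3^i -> [76, 228, 684, 2052, 6156]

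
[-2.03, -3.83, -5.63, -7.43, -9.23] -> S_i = -2.03 + -1.80*i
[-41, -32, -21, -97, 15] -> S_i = Random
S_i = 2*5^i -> [2, 10, 50, 250, 1250]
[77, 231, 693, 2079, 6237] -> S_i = 77*3^i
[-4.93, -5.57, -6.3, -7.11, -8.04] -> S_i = -4.93*1.13^i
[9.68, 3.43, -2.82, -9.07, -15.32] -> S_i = 9.68 + -6.25*i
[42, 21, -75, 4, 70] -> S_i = Random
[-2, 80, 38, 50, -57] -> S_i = Random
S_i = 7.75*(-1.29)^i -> [7.75, -10.0, 12.9, -16.64, 21.46]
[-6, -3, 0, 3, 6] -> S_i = -6 + 3*i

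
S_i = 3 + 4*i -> [3, 7, 11, 15, 19]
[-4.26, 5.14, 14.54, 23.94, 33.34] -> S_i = -4.26 + 9.40*i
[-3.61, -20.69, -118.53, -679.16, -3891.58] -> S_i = -3.61*5.73^i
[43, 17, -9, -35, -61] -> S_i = 43 + -26*i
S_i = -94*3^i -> [-94, -282, -846, -2538, -7614]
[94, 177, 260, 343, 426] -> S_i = 94 + 83*i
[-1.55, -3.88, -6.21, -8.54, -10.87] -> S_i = -1.55 + -2.33*i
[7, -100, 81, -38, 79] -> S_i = Random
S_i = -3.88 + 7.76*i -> [-3.88, 3.88, 11.64, 19.4, 27.16]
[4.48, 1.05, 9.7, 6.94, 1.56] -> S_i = Random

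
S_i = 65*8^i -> [65, 520, 4160, 33280, 266240]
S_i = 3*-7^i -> [3, -21, 147, -1029, 7203]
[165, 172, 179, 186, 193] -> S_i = 165 + 7*i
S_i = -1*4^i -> [-1, -4, -16, -64, -256]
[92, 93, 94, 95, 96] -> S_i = 92 + 1*i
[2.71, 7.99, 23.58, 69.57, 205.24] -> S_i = 2.71*2.95^i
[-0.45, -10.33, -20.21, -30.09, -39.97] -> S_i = -0.45 + -9.88*i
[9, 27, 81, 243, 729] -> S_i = 9*3^i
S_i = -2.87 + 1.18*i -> [-2.87, -1.69, -0.51, 0.67, 1.85]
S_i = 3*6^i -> [3, 18, 108, 648, 3888]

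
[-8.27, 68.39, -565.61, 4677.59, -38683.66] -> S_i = -8.27*(-8.27)^i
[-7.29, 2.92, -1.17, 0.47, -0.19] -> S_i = -7.29*(-0.40)^i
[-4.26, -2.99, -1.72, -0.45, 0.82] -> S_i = -4.26 + 1.27*i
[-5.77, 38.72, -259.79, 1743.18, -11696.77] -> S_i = -5.77*(-6.71)^i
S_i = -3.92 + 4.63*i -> [-3.92, 0.71, 5.34, 9.97, 14.6]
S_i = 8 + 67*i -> [8, 75, 142, 209, 276]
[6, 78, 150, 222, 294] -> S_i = 6 + 72*i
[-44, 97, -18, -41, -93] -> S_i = Random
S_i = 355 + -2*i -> [355, 353, 351, 349, 347]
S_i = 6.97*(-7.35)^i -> [6.97, -51.23, 376.54, -2767.55, 20341.46]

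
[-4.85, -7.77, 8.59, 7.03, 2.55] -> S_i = Random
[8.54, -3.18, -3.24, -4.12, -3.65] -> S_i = Random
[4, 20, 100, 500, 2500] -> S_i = 4*5^i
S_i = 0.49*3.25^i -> [0.49, 1.59, 5.18, 16.82, 54.67]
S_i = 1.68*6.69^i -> [1.68, 11.24, 75.19, 503.02, 3365.22]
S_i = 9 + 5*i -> [9, 14, 19, 24, 29]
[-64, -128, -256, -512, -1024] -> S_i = -64*2^i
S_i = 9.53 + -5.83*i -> [9.53, 3.7, -2.13, -7.96, -13.79]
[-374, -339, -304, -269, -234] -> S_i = -374 + 35*i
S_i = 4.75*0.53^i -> [4.75, 2.52, 1.33, 0.71, 0.37]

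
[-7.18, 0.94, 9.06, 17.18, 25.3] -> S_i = -7.18 + 8.12*i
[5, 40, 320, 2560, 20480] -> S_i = 5*8^i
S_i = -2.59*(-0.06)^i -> [-2.59, 0.16, -0.01, 0.0, -0.0]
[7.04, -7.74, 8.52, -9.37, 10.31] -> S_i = 7.04*(-1.10)^i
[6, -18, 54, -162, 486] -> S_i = 6*-3^i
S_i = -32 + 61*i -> [-32, 29, 90, 151, 212]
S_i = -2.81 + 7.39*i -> [-2.81, 4.58, 11.97, 19.36, 26.75]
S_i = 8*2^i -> [8, 16, 32, 64, 128]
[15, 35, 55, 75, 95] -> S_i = 15 + 20*i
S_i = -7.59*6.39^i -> [-7.59, -48.5, -309.92, -1980.36, -12654.51]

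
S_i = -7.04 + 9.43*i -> [-7.04, 2.39, 11.82, 21.25, 30.68]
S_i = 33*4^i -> [33, 132, 528, 2112, 8448]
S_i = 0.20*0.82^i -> [0.2, 0.16, 0.13, 0.11, 0.09]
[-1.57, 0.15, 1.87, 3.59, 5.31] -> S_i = -1.57 + 1.72*i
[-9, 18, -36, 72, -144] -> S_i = -9*-2^i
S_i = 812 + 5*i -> [812, 817, 822, 827, 832]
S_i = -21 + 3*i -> [-21, -18, -15, -12, -9]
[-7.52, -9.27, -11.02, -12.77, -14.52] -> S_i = -7.52 + -1.75*i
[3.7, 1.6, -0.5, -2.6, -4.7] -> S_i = 3.70 + -2.10*i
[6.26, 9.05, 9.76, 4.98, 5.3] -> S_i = Random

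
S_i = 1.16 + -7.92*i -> [1.16, -6.76, -14.68, -22.6, -30.52]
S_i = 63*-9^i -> [63, -567, 5103, -45927, 413343]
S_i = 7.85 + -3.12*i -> [7.85, 4.73, 1.61, -1.51, -4.63]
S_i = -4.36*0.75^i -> [-4.36, -3.27, -2.45, -1.84, -1.38]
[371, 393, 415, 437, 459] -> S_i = 371 + 22*i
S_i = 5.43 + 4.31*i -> [5.43, 9.74, 14.05, 18.36, 22.67]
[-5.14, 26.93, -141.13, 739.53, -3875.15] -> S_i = -5.14*(-5.24)^i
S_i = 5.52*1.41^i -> [5.52, 7.78, 10.97, 15.47, 21.82]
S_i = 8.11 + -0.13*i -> [8.11, 7.98, 7.85, 7.72, 7.59]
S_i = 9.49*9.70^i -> [9.49, 92.05, 892.91, 8661.27, 84014.29]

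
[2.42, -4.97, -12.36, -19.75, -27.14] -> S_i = 2.42 + -7.39*i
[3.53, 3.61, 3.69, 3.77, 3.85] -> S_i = 3.53 + 0.08*i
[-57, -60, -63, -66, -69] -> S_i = -57 + -3*i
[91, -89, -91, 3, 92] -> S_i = Random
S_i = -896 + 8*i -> [-896, -888, -880, -872, -864]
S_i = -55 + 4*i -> [-55, -51, -47, -43, -39]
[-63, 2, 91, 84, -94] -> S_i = Random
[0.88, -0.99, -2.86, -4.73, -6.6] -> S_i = 0.88 + -1.87*i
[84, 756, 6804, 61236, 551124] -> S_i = 84*9^i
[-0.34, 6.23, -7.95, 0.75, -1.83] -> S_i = Random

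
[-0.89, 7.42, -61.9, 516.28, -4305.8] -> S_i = -0.89*(-8.34)^i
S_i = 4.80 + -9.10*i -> [4.8, -4.3, -13.4, -22.5, -31.6]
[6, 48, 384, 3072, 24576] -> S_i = 6*8^i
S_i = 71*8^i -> [71, 568, 4544, 36352, 290816]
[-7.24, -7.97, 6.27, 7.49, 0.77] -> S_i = Random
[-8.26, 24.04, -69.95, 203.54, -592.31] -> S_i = -8.26*(-2.91)^i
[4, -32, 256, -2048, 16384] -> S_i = 4*-8^i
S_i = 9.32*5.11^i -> [9.32, 47.63, 243.36, 1243.59, 6354.77]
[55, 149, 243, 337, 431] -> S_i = 55 + 94*i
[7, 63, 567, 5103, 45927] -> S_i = 7*9^i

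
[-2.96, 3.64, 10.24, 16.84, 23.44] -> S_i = -2.96 + 6.60*i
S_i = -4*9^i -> [-4, -36, -324, -2916, -26244]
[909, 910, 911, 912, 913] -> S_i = 909 + 1*i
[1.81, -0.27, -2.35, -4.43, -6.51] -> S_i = 1.81 + -2.08*i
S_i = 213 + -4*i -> [213, 209, 205, 201, 197]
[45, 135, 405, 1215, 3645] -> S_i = 45*3^i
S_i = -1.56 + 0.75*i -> [-1.56, -0.81, -0.06, 0.69, 1.44]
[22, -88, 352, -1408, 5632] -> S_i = 22*-4^i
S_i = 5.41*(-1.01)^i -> [5.41, -5.46, 5.52, -5.57, 5.63]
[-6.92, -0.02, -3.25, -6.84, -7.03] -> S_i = Random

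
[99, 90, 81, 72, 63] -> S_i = 99 + -9*i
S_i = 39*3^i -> [39, 117, 351, 1053, 3159]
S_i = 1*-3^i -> [1, -3, 9, -27, 81]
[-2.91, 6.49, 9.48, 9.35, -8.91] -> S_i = Random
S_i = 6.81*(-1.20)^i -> [6.81, -8.17, 9.81, -11.77, 14.12]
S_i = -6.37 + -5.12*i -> [-6.37, -11.49, -16.61, -21.73, -26.85]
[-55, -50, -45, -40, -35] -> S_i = -55 + 5*i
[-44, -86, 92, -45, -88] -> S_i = Random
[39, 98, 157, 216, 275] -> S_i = 39 + 59*i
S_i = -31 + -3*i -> [-31, -34, -37, -40, -43]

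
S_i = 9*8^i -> [9, 72, 576, 4608, 36864]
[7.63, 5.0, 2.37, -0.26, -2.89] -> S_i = 7.63 + -2.63*i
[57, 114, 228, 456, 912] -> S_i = 57*2^i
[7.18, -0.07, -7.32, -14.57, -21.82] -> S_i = 7.18 + -7.25*i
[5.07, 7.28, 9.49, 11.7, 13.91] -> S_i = 5.07 + 2.21*i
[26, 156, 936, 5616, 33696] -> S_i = 26*6^i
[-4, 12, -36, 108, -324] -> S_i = -4*-3^i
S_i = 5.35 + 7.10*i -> [5.35, 12.45, 19.55, 26.65, 33.75]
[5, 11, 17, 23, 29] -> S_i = 5 + 6*i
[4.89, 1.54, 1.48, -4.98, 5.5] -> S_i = Random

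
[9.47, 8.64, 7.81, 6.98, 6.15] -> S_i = 9.47 + -0.83*i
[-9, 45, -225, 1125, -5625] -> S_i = -9*-5^i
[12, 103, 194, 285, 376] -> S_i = 12 + 91*i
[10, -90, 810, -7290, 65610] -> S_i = 10*-9^i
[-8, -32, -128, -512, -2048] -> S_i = -8*4^i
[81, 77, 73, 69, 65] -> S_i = 81 + -4*i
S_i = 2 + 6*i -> [2, 8, 14, 20, 26]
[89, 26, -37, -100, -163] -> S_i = 89 + -63*i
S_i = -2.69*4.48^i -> [-2.69, -12.05, -53.99, -241.87, -1083.59]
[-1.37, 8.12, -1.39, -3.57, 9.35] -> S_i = Random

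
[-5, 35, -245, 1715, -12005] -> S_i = -5*-7^i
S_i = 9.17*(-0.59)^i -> [9.17, -5.41, 3.19, -1.88, 1.11]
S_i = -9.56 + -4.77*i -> [-9.56, -14.33, -19.1, -23.87, -28.64]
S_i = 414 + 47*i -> [414, 461, 508, 555, 602]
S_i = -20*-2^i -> [-20, 40, -80, 160, -320]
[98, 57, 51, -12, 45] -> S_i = Random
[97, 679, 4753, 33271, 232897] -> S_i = 97*7^i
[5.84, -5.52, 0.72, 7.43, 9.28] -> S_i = Random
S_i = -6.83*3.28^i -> [-6.83, -22.4, -73.48, -241.01, -790.53]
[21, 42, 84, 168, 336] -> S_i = 21*2^i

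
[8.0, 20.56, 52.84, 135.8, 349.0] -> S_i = 8.00*2.57^i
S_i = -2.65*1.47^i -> [-2.65, -3.9, -5.73, -8.42, -12.37]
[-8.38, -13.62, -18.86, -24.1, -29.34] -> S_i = -8.38 + -5.24*i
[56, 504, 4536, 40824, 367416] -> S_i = 56*9^i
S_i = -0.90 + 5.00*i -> [-0.9, 4.1, 9.1, 14.1, 19.1]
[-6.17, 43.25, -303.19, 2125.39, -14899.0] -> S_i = -6.17*(-7.01)^i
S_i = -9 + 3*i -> [-9, -6, -3, 0, 3]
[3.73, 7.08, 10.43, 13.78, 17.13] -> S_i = 3.73 + 3.35*i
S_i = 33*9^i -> [33, 297, 2673, 24057, 216513]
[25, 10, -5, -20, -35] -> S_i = 25 + -15*i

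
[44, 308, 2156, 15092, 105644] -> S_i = 44*7^i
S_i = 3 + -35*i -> [3, -32, -67, -102, -137]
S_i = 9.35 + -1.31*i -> [9.35, 8.04, 6.73, 5.42, 4.11]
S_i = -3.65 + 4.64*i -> [-3.65, 0.99, 5.63, 10.27, 14.91]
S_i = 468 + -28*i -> [468, 440, 412, 384, 356]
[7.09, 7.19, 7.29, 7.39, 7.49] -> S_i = 7.09 + 0.10*i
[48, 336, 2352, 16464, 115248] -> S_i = 48*7^i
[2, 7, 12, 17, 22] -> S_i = 2 + 5*i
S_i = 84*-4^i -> [84, -336, 1344, -5376, 21504]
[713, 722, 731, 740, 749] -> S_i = 713 + 9*i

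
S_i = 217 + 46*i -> [217, 263, 309, 355, 401]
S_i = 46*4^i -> [46, 184, 736, 2944, 11776]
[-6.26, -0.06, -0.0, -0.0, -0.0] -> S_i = -6.26*0.01^i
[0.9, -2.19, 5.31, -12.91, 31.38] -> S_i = 0.90*(-2.43)^i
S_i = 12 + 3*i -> [12, 15, 18, 21, 24]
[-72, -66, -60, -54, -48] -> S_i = -72 + 6*i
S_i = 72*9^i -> [72, 648, 5832, 52488, 472392]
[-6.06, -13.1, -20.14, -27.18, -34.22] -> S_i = -6.06 + -7.04*i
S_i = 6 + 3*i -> [6, 9, 12, 15, 18]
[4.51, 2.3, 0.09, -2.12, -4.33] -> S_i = 4.51 + -2.21*i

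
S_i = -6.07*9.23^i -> [-6.07, -56.03, -517.12, -4773.03, -44055.03]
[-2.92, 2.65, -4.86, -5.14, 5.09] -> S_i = Random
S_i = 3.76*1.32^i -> [3.76, 4.96, 6.55, 8.65, 11.42]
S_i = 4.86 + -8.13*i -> [4.86, -3.27, -11.4, -19.53, -27.66]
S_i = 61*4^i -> [61, 244, 976, 3904, 15616]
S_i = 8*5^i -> [8, 40, 200, 1000, 5000]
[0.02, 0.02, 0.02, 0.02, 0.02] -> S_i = 0.02*0.96^i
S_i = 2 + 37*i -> [2, 39, 76, 113, 150]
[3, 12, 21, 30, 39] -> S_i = 3 + 9*i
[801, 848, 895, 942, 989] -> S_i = 801 + 47*i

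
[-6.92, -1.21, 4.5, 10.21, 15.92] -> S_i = -6.92 + 5.71*i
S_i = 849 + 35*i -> [849, 884, 919, 954, 989]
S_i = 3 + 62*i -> [3, 65, 127, 189, 251]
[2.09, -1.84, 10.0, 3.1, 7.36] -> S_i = Random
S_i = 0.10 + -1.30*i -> [0.1, -1.2, -2.5, -3.8, -5.1]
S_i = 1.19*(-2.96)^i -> [1.19, -3.52, 10.43, -30.86, 91.35]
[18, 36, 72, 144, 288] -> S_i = 18*2^i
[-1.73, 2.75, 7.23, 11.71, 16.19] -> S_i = -1.73 + 4.48*i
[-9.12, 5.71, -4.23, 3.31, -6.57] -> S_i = Random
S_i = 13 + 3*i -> [13, 16, 19, 22, 25]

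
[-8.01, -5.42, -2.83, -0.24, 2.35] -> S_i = -8.01 + 2.59*i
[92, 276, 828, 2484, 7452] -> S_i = 92*3^i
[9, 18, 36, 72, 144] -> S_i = 9*2^i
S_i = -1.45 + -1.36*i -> [-1.45, -2.81, -4.17, -5.53, -6.89]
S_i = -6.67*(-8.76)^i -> [-6.67, 58.43, -511.84, 4483.72, -39277.36]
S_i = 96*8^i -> [96, 768, 6144, 49152, 393216]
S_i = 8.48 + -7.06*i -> [8.48, 1.42, -5.64, -12.7, -19.76]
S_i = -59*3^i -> [-59, -177, -531, -1593, -4779]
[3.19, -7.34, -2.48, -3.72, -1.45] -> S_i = Random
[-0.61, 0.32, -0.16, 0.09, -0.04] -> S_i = -0.61*(-0.52)^i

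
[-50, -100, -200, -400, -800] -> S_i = -50*2^i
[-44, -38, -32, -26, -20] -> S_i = -44 + 6*i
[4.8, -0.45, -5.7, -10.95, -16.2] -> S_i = 4.80 + -5.25*i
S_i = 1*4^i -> [1, 4, 16, 64, 256]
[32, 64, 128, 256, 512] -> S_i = 32*2^i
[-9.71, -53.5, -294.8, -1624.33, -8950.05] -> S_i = -9.71*5.51^i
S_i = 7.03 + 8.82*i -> [7.03, 15.85, 24.67, 33.49, 42.31]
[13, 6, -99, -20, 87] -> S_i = Random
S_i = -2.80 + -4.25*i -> [-2.8, -7.05, -11.3, -15.55, -19.8]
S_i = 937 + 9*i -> [937, 946, 955, 964, 973]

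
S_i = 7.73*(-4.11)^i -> [7.73, -31.77, 130.58, -536.67, 2205.7]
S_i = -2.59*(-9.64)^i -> [-2.59, 24.97, -240.69, 2320.23, -22367.01]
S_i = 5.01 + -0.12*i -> [5.01, 4.89, 4.77, 4.65, 4.53]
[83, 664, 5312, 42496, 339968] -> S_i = 83*8^i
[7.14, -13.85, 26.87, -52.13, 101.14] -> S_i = 7.14*(-1.94)^i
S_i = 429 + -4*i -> [429, 425, 421, 417, 413]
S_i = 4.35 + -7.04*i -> [4.35, -2.69, -9.73, -16.77, -23.81]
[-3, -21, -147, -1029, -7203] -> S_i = -3*7^i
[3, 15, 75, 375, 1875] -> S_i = 3*5^i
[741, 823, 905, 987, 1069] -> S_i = 741 + 82*i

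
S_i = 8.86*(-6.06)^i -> [8.86, -53.69, 325.37, -1971.75, 11948.8]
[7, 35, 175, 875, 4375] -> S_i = 7*5^i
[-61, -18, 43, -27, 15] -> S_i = Random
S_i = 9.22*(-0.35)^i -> [9.22, -3.23, 1.13, -0.4, 0.14]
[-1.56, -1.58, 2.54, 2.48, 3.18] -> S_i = Random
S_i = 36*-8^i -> [36, -288, 2304, -18432, 147456]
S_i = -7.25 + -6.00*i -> [-7.25, -13.25, -19.25, -25.25, -31.25]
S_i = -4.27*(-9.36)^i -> [-4.27, 39.97, -374.09, 3501.51, -32774.14]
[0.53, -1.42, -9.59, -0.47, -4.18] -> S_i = Random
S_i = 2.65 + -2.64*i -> [2.65, 0.01, -2.63, -5.27, -7.91]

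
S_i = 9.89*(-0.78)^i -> [9.89, -7.71, 6.02, -4.69, 3.66]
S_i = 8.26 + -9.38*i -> [8.26, -1.12, -10.5, -19.88, -29.26]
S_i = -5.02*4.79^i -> [-5.02, -24.05, -115.18, -551.71, -2642.69]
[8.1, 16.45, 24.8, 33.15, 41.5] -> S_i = 8.10 + 8.35*i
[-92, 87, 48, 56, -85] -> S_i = Random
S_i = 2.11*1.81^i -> [2.11, 3.82, 6.91, 12.51, 22.65]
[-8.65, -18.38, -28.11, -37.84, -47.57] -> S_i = -8.65 + -9.73*i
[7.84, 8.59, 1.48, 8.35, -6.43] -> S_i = Random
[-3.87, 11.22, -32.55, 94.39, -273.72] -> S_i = -3.87*(-2.90)^i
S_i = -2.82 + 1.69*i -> [-2.82, -1.13, 0.56, 2.25, 3.94]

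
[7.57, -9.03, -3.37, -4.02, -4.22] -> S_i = Random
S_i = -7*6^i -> [-7, -42, -252, -1512, -9072]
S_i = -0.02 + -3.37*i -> [-0.02, -3.39, -6.76, -10.13, -13.5]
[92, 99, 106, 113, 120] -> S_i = 92 + 7*i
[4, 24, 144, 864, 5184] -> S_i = 4*6^i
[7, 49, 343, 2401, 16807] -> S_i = 7*7^i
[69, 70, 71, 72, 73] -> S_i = 69 + 1*i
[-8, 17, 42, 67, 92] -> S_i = -8 + 25*i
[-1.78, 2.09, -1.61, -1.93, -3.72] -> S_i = Random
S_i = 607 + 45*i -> [607, 652, 697, 742, 787]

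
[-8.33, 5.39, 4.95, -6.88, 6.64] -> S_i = Random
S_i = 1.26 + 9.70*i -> [1.26, 10.96, 20.66, 30.36, 40.06]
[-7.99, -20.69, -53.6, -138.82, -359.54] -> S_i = -7.99*2.59^i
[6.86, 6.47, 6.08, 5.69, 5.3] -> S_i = 6.86 + -0.39*i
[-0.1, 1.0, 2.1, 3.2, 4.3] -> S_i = -0.10 + 1.10*i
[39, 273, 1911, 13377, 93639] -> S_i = 39*7^i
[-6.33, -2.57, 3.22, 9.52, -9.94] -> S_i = Random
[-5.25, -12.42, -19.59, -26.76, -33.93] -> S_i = -5.25 + -7.17*i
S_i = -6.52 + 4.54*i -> [-6.52, -1.98, 2.56, 7.1, 11.64]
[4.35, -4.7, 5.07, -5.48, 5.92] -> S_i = 4.35*(-1.08)^i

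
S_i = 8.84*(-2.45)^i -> [8.84, -21.66, 53.06, -130.0, 318.51]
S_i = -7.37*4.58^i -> [-7.37, -33.75, -154.6, -708.05, -3242.87]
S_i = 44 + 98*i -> [44, 142, 240, 338, 436]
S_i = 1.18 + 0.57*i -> [1.18, 1.75, 2.32, 2.89, 3.46]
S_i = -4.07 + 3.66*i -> [-4.07, -0.41, 3.25, 6.91, 10.57]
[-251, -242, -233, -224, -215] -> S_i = -251 + 9*i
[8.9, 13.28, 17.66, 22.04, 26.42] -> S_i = 8.90 + 4.38*i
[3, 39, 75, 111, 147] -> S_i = 3 + 36*i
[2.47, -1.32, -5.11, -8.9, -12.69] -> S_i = 2.47 + -3.79*i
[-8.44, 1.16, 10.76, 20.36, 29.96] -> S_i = -8.44 + 9.60*i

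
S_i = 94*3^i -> [94, 282, 846, 2538, 7614]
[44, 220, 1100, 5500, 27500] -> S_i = 44*5^i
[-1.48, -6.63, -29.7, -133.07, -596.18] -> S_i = -1.48*4.48^i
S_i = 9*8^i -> [9, 72, 576, 4608, 36864]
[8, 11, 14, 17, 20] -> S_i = 8 + 3*i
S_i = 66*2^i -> [66, 132, 264, 528, 1056]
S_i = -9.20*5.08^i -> [-9.2, -46.74, -237.42, -1206.09, -6126.93]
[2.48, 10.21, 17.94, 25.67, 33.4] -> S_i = 2.48 + 7.73*i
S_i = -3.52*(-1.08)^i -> [-3.52, 3.8, -4.11, 4.43, -4.79]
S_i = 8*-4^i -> [8, -32, 128, -512, 2048]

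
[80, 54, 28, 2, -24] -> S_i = 80 + -26*i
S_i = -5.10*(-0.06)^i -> [-5.1, 0.31, -0.02, 0.0, -0.0]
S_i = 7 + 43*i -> [7, 50, 93, 136, 179]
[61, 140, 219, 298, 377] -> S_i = 61 + 79*i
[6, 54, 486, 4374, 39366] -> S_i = 6*9^i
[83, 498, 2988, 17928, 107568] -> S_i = 83*6^i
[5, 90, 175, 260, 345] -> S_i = 5 + 85*i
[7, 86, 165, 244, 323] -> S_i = 7 + 79*i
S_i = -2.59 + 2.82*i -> [-2.59, 0.23, 3.05, 5.87, 8.69]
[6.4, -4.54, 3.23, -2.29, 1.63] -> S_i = 6.40*(-0.71)^i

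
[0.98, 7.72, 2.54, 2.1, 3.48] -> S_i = Random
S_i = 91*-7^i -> [91, -637, 4459, -31213, 218491]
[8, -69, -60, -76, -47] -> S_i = Random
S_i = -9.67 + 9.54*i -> [-9.67, -0.13, 9.41, 18.95, 28.49]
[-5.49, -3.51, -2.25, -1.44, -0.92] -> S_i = -5.49*0.64^i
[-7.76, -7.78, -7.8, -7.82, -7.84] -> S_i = -7.76 + -0.02*i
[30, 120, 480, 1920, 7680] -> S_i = 30*4^i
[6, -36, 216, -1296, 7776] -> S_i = 6*-6^i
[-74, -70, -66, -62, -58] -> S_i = -74 + 4*i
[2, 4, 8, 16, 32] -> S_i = 2*2^i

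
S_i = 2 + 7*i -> [2, 9, 16, 23, 30]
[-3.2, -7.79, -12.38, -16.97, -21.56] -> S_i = -3.20 + -4.59*i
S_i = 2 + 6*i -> [2, 8, 14, 20, 26]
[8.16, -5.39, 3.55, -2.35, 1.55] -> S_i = 8.16*(-0.66)^i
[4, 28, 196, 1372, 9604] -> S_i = 4*7^i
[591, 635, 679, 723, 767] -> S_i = 591 + 44*i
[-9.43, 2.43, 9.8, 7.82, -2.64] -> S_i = Random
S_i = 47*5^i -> [47, 235, 1175, 5875, 29375]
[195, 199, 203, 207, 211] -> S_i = 195 + 4*i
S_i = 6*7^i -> [6, 42, 294, 2058, 14406]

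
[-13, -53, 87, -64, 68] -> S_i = Random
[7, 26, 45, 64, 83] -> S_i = 7 + 19*i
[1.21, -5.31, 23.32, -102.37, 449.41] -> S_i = 1.21*(-4.39)^i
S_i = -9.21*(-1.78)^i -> [-9.21, 16.39, -29.18, 51.94, -92.46]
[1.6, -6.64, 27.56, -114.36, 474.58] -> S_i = 1.60*(-4.15)^i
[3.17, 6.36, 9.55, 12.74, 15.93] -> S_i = 3.17 + 3.19*i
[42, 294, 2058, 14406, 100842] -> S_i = 42*7^i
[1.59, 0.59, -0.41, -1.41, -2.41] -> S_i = 1.59 + -1.00*i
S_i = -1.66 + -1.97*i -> [-1.66, -3.63, -5.6, -7.57, -9.54]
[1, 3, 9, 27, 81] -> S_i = 1*3^i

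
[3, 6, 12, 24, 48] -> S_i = 3*2^i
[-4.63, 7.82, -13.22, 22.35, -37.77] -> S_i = -4.63*(-1.69)^i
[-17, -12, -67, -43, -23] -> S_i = Random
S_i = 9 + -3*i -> [9, 6, 3, 0, -3]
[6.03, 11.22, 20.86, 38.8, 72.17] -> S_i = 6.03*1.86^i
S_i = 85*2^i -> [85, 170, 340, 680, 1360]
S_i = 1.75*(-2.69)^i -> [1.75, -4.71, 12.66, -34.06, 91.63]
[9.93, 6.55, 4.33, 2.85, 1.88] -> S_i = 9.93*0.66^i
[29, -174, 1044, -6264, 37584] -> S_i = 29*-6^i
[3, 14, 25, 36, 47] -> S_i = 3 + 11*i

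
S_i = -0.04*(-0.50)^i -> [-0.04, 0.02, -0.01, 0.0, -0.0]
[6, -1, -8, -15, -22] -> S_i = 6 + -7*i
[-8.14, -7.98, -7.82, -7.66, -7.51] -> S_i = -8.14*0.98^i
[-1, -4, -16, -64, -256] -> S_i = -1*4^i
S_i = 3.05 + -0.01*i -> [3.05, 3.04, 3.03, 3.02, 3.01]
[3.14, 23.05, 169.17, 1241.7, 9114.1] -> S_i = 3.14*7.34^i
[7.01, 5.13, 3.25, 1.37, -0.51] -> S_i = 7.01 + -1.88*i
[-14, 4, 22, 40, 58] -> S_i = -14 + 18*i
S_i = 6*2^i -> [6, 12, 24, 48, 96]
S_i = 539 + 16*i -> [539, 555, 571, 587, 603]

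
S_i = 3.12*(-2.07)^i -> [3.12, -6.46, 13.37, -27.67, 57.28]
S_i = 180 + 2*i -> [180, 182, 184, 186, 188]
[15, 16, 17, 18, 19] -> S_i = 15 + 1*i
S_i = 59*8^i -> [59, 472, 3776, 30208, 241664]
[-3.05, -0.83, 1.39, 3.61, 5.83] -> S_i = -3.05 + 2.22*i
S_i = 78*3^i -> [78, 234, 702, 2106, 6318]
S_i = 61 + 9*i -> [61, 70, 79, 88, 97]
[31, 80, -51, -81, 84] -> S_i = Random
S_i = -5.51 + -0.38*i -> [-5.51, -5.89, -6.27, -6.65, -7.03]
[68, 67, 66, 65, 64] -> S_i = 68 + -1*i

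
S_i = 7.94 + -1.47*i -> [7.94, 6.47, 5.0, 3.53, 2.06]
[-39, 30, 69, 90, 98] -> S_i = Random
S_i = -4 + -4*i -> [-4, -8, -12, -16, -20]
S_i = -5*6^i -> [-5, -30, -180, -1080, -6480]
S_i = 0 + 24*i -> [0, 24, 48, 72, 96]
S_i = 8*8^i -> [8, 64, 512, 4096, 32768]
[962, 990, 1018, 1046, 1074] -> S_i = 962 + 28*i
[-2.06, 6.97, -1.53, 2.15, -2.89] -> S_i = Random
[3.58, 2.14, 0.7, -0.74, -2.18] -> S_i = 3.58 + -1.44*i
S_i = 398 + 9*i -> [398, 407, 416, 425, 434]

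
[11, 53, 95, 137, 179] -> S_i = 11 + 42*i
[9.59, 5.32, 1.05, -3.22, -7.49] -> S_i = 9.59 + -4.27*i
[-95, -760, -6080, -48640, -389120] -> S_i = -95*8^i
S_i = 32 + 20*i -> [32, 52, 72, 92, 112]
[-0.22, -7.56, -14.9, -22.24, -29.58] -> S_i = -0.22 + -7.34*i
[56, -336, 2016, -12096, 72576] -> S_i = 56*-6^i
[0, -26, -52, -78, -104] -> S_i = 0 + -26*i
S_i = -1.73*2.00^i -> [-1.73, -3.46, -6.92, -13.84, -27.68]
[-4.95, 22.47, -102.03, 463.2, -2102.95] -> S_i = -4.95*(-4.54)^i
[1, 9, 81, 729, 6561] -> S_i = 1*9^i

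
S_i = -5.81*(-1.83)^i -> [-5.81, 10.63, -19.46, 35.61, -65.16]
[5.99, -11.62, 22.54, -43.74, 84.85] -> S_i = 5.99*(-1.94)^i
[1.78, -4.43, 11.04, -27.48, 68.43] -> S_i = 1.78*(-2.49)^i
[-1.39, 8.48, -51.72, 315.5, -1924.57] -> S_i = -1.39*(-6.10)^i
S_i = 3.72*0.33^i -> [3.72, 1.23, 0.41, 0.13, 0.04]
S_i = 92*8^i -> [92, 736, 5888, 47104, 376832]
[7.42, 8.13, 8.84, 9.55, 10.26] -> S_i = 7.42 + 0.71*i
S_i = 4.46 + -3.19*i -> [4.46, 1.27, -1.92, -5.11, -8.3]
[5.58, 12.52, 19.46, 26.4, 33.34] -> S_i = 5.58 + 6.94*i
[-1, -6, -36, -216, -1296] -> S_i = -1*6^i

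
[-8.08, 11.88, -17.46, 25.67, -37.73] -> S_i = -8.08*(-1.47)^i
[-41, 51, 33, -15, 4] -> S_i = Random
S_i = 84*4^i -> [84, 336, 1344, 5376, 21504]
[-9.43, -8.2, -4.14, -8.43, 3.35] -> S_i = Random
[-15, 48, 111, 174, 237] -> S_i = -15 + 63*i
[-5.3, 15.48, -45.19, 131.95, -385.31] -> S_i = -5.30*(-2.92)^i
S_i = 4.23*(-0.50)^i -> [4.23, -2.12, 1.06, -0.53, 0.26]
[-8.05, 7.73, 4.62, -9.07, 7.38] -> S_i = Random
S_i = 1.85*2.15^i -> [1.85, 3.98, 8.55, 18.39, 39.53]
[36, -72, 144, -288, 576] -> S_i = 36*-2^i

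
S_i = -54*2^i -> [-54, -108, -216, -432, -864]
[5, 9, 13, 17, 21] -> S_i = 5 + 4*i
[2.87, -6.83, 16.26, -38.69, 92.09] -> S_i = 2.87*(-2.38)^i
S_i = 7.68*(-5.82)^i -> [7.68, -44.7, 260.14, -1514.01, 8811.57]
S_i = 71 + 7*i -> [71, 78, 85, 92, 99]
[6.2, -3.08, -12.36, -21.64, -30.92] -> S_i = 6.20 + -9.28*i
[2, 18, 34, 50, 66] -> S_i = 2 + 16*i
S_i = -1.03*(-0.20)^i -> [-1.03, 0.21, -0.04, 0.01, -0.0]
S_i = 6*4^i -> [6, 24, 96, 384, 1536]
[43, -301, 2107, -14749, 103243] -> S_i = 43*-7^i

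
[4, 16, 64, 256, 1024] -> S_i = 4*4^i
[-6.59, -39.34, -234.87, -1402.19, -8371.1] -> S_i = -6.59*5.97^i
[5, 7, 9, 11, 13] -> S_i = 5 + 2*i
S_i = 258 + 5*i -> [258, 263, 268, 273, 278]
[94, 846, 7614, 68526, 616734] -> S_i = 94*9^i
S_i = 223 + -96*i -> [223, 127, 31, -65, -161]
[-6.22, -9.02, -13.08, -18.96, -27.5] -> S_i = -6.22*1.45^i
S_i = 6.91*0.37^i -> [6.91, 2.56, 0.95, 0.35, 0.13]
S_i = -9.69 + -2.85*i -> [-9.69, -12.54, -15.39, -18.24, -21.09]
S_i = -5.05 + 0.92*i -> [-5.05, -4.13, -3.21, -2.29, -1.37]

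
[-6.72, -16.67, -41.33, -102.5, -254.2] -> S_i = -6.72*2.48^i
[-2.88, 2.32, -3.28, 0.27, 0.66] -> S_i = Random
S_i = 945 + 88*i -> [945, 1033, 1121, 1209, 1297]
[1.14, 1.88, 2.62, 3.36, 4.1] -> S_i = 1.14 + 0.74*i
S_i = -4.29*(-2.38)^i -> [-4.29, 10.21, -24.3, 57.83, -137.65]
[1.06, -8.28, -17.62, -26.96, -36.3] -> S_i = 1.06 + -9.34*i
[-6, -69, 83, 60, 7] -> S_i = Random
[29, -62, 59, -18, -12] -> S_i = Random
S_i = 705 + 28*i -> [705, 733, 761, 789, 817]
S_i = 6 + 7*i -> [6, 13, 20, 27, 34]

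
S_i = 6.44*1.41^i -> [6.44, 9.08, 12.8, 18.05, 25.45]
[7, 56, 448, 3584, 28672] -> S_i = 7*8^i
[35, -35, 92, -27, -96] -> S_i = Random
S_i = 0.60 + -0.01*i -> [0.6, 0.59, 0.58, 0.57, 0.56]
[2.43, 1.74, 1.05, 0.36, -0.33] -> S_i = 2.43 + -0.69*i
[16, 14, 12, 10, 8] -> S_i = 16 + -2*i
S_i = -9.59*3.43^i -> [-9.59, -32.89, -112.83, -386.99, -1327.38]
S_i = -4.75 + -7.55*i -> [-4.75, -12.3, -19.85, -27.4, -34.95]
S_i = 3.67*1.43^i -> [3.67, 5.25, 7.5, 10.73, 15.35]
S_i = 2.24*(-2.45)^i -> [2.24, -5.49, 13.45, -32.94, 80.71]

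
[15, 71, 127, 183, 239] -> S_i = 15 + 56*i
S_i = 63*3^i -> [63, 189, 567, 1701, 5103]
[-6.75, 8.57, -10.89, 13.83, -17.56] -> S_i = -6.75*(-1.27)^i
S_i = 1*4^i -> [1, 4, 16, 64, 256]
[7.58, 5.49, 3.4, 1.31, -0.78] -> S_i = 7.58 + -2.09*i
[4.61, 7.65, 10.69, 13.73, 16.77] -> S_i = 4.61 + 3.04*i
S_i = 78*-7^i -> [78, -546, 3822, -26754, 187278]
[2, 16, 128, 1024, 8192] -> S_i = 2*8^i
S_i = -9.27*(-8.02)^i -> [-9.27, 74.35, -596.25, 4781.93, -38351.05]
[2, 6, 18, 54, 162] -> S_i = 2*3^i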